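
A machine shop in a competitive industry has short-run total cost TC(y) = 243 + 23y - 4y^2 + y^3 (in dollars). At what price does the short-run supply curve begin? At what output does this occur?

$19 per unit, at y = 2

The firm shuts down when price falls below the minimum of average variable cost. AVC = VC/y = 23 - 4y + y^2.
dAVC/dy = -4 + 2y = 0 gives y = 2. min AVC = 23 - 4·2 + 2^2 = 19.
For P < $19 the firm produces nothing.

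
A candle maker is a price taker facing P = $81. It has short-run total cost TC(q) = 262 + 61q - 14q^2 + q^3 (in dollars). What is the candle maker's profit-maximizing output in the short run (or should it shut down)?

Variable cost is VC = 61q - 14q^2 + q^3, so AVC = VC/q = 61 - 14q + q^2 and MC = dTC/dq = 61 - 28q + 3q^2.
The AVC parabola has its vertex at q = 14/2 = 7, where AVC = 61 - 14·7 + 7^2 = $12.
P = $81 exceeds min AVC = $12, so the firm stays open.
Solving P = MC: -20 - 28q + 3q^2 = 0 ⇒ q = -2/3 or 10. On the upward-sloping branch, q* = 10.
Check: AVC at q = 10 is $21 ≤ P, so revenue covers variable cost.
Profit = P·q − TC = 81·10 − 472 = $338.

Produce at q = 10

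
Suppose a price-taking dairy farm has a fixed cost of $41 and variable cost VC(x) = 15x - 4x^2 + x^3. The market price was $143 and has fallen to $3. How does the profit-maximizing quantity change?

Output falls from 8 to 0 (the firm shuts down)

AVC = 15 - 4x + x^2, minimized at x = 2 where min AVC = $11. MC = 15 - 8x + 3x^2.
At P = $143 ≥ min AVC, set P = MC on the rising branch: x = 8.
At P = $3 < min AVC = $11, price no longer covers variable cost at any output, so the firm shuts down: x = 0.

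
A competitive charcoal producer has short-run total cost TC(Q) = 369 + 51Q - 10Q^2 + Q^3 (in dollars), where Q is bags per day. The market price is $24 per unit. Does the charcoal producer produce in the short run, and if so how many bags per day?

From TC, MC = TC'(Q) = 51 - 20Q + 3Q^2 and AVC = VC/Q = 51 - 10Q + Q^2.
The AVC parabola has its vertex at Q = 10/2 = 5, where AVC = 51 - 10·5 + 5^2 = $26.
P = $24 lies below min AVC = $26; no output level covers variable cost.
Shutting down limits the loss to fixed cost, $369.

Shut down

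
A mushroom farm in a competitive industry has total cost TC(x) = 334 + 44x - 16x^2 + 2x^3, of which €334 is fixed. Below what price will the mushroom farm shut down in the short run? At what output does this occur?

€12 per unit, at x = 4

The firm shuts down when price falls below the minimum of average variable cost. AVC = VC/x = 44 - 16x + 2x^2.
dAVC/dx = -16 + 4x = 0 gives x = 4. min AVC = 44 - 16·4 + 2·4^2 = 12.
The firm shuts down for any P below €12.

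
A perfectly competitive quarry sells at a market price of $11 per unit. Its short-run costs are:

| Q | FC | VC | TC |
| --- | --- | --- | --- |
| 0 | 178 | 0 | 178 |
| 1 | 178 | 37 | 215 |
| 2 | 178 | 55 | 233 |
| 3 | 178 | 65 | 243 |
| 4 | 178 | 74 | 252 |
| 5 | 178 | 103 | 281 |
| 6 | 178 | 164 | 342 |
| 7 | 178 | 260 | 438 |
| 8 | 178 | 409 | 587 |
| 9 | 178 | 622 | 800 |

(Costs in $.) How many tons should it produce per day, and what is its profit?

Compute π = P·Q − TC at each output: Q=0: -178; Q=1: -204; Q=2: -211; Q=3: -210; Q=4: -208; Q=5: -226; Q=6: -276; Q=7: -361; Q=8: -499; Q=9: -701.
Profit is highest at Q = 0. Equivalently, the lowest AVC in the table is 74/4 ≈ $18.50 at Q = 4, and P = $11 falls below it — price never covers variable cost, so the firm shuts down and loses only its fixed cost.

Q = 0 (shut down); profit = -$178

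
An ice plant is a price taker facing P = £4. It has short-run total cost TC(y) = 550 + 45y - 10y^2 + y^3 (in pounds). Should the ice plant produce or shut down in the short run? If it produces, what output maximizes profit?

From TC, MC = TC'(y) = 45 - 20y + 3y^2 and AVC = VC/y = 45 - 10y + y^2.
AVC is minimized where dAVC/dy = -10 + 2y = 0, at y = 5; min AVC = 45 - 10·5 + 5^2 = £20.
With P < min AVC (£4 < £20), every unit sold adds to the loss.
The firm minimizes its loss by shutting down and losing only its fixed cost of £550.

Shut down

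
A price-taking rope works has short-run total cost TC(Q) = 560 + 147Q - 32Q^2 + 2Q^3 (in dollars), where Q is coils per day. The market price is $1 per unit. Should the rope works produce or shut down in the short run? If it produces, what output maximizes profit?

Shut down

Variable cost is VC = 147Q - 32Q^2 + 2Q^3, so AVC = VC/Q = 147 - 32Q + 2Q^2 and MC = dTC/dQ = 147 - 64Q + 6Q^2.
The AVC parabola has its vertex at Q = 32/4 = 8, where AVC = 147 - 32·8 + 2·8^2 = $19.
Since P = $1 < min AVC = $19, price fails to cover variable cost at any output.
Shutting down limits the loss to fixed cost, $560.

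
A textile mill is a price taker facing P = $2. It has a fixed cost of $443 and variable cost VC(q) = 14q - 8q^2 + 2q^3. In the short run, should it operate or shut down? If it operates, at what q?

Variable cost is VC = 14q - 8q^2 + 2q^3, so AVC = VC/q = 14 - 8q + 2q^2 and MC = dTC/dq = 14 - 16q + 6q^2.
AVC is minimized where dAVC/dq = -8 + 4q = 0, at q = 2; min AVC = 14 - 8·2 + 2·2^2 = $6.
P = $2 lies below min AVC = $6; no output level covers variable cost.
The firm minimizes its loss by shutting down and losing only its fixed cost of $443.

Shut down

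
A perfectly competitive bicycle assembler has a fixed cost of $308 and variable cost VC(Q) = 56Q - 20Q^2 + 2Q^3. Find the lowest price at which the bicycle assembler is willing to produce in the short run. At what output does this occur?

The firm shuts down when price falls below the minimum of average variable cost. AVC = VC/Q = 56 - 20Q + 2Q^2.
At the minimum of AVC, MC = AVC. MC = 56 - 40Q + 6Q^2; setting MC = AVC gives 4Q^2 - 20Q = 0, so Q = 5. min AVC = 6.
So the shutdown price is $6.

$6 per unit, at Q = 5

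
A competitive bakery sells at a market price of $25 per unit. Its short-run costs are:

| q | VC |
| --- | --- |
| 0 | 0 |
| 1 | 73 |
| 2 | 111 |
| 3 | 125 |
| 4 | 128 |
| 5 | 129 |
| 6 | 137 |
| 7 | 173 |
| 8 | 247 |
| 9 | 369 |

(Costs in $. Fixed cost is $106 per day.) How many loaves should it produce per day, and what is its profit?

Tabulate TR − TC: q=0: -106; q=1: -154; q=2: -167; q=3: -156; q=4: -134; q=5: -110; q=6: -93; q=7: -104; q=8: -153; q=9: -250.
Profit is maximized at q = 6. AVC there is 137/6 = $22.83 ≤ P, so producing beats shutting down (which would give -$106).

q = 6; profit = -$93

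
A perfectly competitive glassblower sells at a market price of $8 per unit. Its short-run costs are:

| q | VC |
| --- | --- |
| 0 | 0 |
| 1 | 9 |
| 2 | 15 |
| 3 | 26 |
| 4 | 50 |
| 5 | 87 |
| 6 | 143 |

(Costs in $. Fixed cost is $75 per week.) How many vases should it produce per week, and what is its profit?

Profit at each row (π = 8q − TC): q=0: -75; q=1: -76; q=2: -74; q=3: -77; q=4: -93; q=5: -122; q=6: -170.
Profit is maximized at q = 2. AVC there is 15/2 = $7.50 ≤ P, so producing beats shutting down (which would give -$75).

q = 2; profit = -$74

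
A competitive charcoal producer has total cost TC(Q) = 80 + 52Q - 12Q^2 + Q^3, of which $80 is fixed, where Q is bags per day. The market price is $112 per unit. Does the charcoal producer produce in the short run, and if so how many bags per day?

Variable cost is VC = 52Q - 12Q^2 + Q^3, so AVC = VC/Q = 52 - 12Q + Q^2 and MC = dTC/dQ = 52 - 24Q + 3Q^2.
AVC is minimized where dAVC/dQ = -12 + 2Q = 0, at Q = 6; min AVC = 52 - 12·6 + 6^2 = $16.
P = $112 exceeds min AVC = $16, so the firm stays open.
P = MC gives -60 - 24Q + 3Q^2 = 0, with roots -2 and 10. Take the larger (rising MC): Q* = 10.
Check: AVC at Q = 10 is $32 ≤ P, so revenue covers variable cost.
Profit = P·Q − TC = 112·10 − 400 = $720.

Produce at Q = 10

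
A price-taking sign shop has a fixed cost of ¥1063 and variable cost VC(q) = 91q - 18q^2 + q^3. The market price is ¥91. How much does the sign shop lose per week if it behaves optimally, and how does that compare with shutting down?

Profit = -¥199 at q = 12

AVC = 91 - 18q + q^2; min AVC = ¥10 at q = 9. Since P = ¥91 ≥ min AVC, the firm produces.
MC = 91 - 36q + 3q^2. Setting P = MC and taking the root on the rising branch gives q* = 12.
TR = 91·12 = 1092. TC = 1063 + 228 = 1291. Profit = 1092 − 1291 = -¥199.
By producing, the firm covers all variable cost plus ¥864 of fixed cost; shutting down would lose the full ¥1063.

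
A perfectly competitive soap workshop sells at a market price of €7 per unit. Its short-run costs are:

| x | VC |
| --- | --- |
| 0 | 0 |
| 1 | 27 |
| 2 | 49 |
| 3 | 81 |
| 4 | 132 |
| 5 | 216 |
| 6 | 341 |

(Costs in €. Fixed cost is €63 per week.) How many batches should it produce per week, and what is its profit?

x = 0 (shut down); profit = -€63

Profit at each row (π = 7x − TC): x=0: -63; x=1: -83; x=2: -98; x=3: -123; x=4: -167; x=5: -244; x=6: -362.
Profit is highest at x = 0. Equivalently, the lowest AVC in the table is 49/2 ≈ €24.50 at x = 2, and P = €7 falls below it — price never covers variable cost, so the firm shuts down and loses only its fixed cost.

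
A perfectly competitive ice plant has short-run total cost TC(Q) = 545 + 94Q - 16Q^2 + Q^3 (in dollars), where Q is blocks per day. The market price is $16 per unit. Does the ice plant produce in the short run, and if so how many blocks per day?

Strip out fixed cost: VC = 94Q - 16Q^2 + Q^3. Then AVC = 94 - 16Q + Q^2 and MC = 94 - 32Q + 3Q^2.
AVC is minimized where dAVC/dQ = -16 + 2Q = 0, at Q = 8; min AVC = 94 - 16·8 + 8^2 = $30.
With P < min AVC ($16 < $30), every unit sold adds to the loss.
Best response: produce nothing and absorb the $545 fixed cost.

Shut down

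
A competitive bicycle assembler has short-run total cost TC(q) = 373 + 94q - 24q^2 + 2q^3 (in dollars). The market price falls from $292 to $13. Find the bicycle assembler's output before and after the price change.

MC = 94 - 48q + 6q^2; the shutdown threshold is min AVC = $22 (at q = 6).
With P = $292 above the shutdown price, P = MC gives q = 11.
At P = $13 < min AVC = $22, price no longer covers variable cost at any output, so the firm shuts down: q = 0.

Output falls from 11 to 0 (the firm shuts down)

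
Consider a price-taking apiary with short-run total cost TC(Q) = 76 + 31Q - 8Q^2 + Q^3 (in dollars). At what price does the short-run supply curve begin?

The firm shuts down when price falls below the minimum of average variable cost. AVC = VC/Q = 31 - 8Q + Q^2.
dAVC/dQ = -8 + 2Q = 0 gives Q = 4. min AVC = 31 - 8·4 + 4^2 = 15.
So the shutdown price is $15.

$15 per unit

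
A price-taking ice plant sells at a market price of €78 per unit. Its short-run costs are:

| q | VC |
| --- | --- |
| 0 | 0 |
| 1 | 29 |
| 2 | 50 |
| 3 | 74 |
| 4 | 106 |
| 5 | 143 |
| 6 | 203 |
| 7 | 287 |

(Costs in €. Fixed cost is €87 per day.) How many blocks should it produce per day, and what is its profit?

q = 6; profit = €178

Compute π = P·q − TC at each output: q=0: -87; q=1: -38; q=2: 19; q=3: 73; q=4: 119; q=5: 160; q=6: 178; q=7: 172.
Profit is maximized at q = 6. AVC there is 203/6 = €33.83 ≤ P, so producing beats shutting down (which would give -€87).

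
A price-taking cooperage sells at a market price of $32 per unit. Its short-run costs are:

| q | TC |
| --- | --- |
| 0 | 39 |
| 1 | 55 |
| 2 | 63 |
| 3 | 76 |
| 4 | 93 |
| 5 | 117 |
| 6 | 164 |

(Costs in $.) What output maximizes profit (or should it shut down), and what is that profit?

q = 5; profit = $43

Profit at each row (π = 32q − TC): q=0: -39; q=1: -23; q=2: 1; q=3: 20; q=4: 35; q=5: 43; q=6: 28.
Profit is maximized at q = 5. AVC there is 78/5 = $15.60 ≤ P, so producing beats shutting down (which would give -$39).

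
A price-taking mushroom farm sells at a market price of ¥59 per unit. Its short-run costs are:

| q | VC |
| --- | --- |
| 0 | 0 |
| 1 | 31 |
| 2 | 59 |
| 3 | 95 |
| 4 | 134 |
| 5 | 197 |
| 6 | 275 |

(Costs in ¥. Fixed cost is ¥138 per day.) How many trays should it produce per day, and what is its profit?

q = 4; profit = -¥36

Profit at each row (π = 59q − TC): q=0: -138; q=1: -110; q=2: -79; q=3: -56; q=4: -36; q=5: -40; q=6: -59.
Profit is maximized at q = 4. AVC there is 134/4 = ¥33.50 ≤ P, so producing beats shutting down (which would give -¥138).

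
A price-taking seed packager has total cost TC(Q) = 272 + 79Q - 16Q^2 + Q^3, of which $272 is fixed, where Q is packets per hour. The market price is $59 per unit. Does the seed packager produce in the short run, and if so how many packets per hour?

Produce at Q = 10

From TC, MC = TC'(Q) = 79 - 32Q + 3Q^2 and AVC = VC/Q = 79 - 16Q + Q^2.
AVC is minimized where dAVC/dQ = -16 + 2Q = 0, at Q = 8; min AVC = 79 - 16·8 + 8^2 = $15.
P = $59 exceeds min AVC = $15, so the firm stays open.
Set P = MC: 59 = 79 - 32Q + 3Q^2 → 20 - 32Q + 3Q^2 = 0. The roots are Q = 2/3 and Q = 10; the profit-maximizing output is on the rising part of MC, so Q* = 10.
Check: AVC at Q = 10 is $19 ≤ P, so revenue covers variable cost.
Profit = P·Q − TC = 59·10 − 462 = $128.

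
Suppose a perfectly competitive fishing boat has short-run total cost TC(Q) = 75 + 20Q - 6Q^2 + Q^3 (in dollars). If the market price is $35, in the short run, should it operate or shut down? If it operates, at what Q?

From TC, MC = TC'(Q) = 20 - 12Q + 3Q^2 and AVC = VC/Q = 20 - 6Q + Q^2.
The AVC parabola has its vertex at Q = 6/2 = 3, where AVC = 20 - 6·3 + 3^2 = $11.
Because $35 ≥ $11, revenue can cover variable cost; the firm operates.
P = MC gives -15 - 12Q + 3Q^2 = 0, with roots -1 and 5. Take the larger (rising MC): Q* = 5.
Check: AVC at Q = 5 is $15 ≤ P, so revenue covers variable cost.
Profit = P·Q − TC = 35·5 − 150 = $25.

Produce at Q = 5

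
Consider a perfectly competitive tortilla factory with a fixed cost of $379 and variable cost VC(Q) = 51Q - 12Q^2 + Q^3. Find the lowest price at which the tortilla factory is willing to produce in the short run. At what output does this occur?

$15 per unit, at Q = 6

The firm shuts down when price falls below the minimum of average variable cost. AVC = VC/Q = 51 - 12Q + Q^2.
dAVC/dQ = -12 + 2Q = 0 gives Q = 6. min AVC = 51 - 12·6 + 6^2 = 15.
So the shutdown price is $15.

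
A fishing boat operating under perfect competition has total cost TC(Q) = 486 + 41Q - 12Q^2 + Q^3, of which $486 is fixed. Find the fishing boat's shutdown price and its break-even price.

Shutdown price = min AVC. AVC = 41 - 12Q + Q^2, with vertex at Q = 6 and minimum $5.
ATC = 486/Q + 41 - 12Q + Q^2. Setting dATC/dQ = −486/Q^2 − 12 + 2Q = 0 gives Q = 9 (since 2·9^3 − 12·9^2 = 486).
min ATC = 486/9 + 41 − 12·9 + 9^2 = $68. That is the break-even price.
For $5 ≤ P < $68 the firm produces at a loss; below $5 it shuts down.

Shutdown price = $5; break-even price = $68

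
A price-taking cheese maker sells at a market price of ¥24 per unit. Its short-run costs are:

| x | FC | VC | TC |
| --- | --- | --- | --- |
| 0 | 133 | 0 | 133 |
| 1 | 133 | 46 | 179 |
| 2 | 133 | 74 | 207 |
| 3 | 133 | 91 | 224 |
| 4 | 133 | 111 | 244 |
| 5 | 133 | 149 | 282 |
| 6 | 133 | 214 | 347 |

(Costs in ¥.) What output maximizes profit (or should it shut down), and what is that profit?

Profit at each row (π = 24x − TC): x=0: -133; x=1: -155; x=2: -159; x=3: -152; x=4: -148; x=5: -162; x=6: -203.
Profit is highest at x = 0. Equivalently, the lowest AVC in the table is 111/4 ≈ ¥27.75 at x = 4, and P = ¥24 falls below it — price never covers variable cost, so the firm shuts down and loses only its fixed cost.

x = 0 (shut down); profit = -¥133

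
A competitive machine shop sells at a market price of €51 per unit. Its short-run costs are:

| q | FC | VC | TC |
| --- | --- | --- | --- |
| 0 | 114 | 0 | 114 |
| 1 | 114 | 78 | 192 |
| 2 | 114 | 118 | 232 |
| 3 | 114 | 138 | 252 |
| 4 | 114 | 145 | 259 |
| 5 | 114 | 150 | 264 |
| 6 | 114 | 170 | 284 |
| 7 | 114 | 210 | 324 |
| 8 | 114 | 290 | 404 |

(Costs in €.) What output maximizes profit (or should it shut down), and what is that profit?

q = 7; profit = €33

Profit at each row (π = 51q − TC): q=0: -114; q=1: -141; q=2: -130; q=3: -99; q=4: -55; q=5: -9; q=6: 22; q=7: 33; q=8: 4.
Profit is maximized at q = 7. AVC there is 210/7 = €30 ≤ P, so producing beats shutting down (which would give -€114).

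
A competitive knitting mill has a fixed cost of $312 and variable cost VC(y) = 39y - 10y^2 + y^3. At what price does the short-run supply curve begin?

Short-run supply begins at min AVC. From VC = 39y - 10y^2 + y^3, AVC = 39 - 10y + y^2.
dAVC/dy = -10 + 2y = 0 gives y = 5. min AVC = 39 - 10·5 + 5^2 = 14.
For P < $14 the firm produces nothing.

$14 per unit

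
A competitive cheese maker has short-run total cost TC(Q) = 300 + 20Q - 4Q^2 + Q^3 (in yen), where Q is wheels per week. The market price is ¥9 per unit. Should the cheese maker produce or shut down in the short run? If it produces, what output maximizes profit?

Variable cost is VC = 20Q - 4Q^2 + Q^3, so AVC = VC/Q = 20 - 4Q + Q^2 and MC = dTC/dQ = 20 - 8Q + 3Q^2.
AVC is minimized where dAVC/dQ = -4 + 2Q = 0, at Q = 2; min AVC = 20 - 4·2 + 2^2 = ¥16.
With P < min AVC (¥9 < ¥16), every unit sold adds to the loss.
Shutting down limits the loss to fixed cost, ¥300.

Shut down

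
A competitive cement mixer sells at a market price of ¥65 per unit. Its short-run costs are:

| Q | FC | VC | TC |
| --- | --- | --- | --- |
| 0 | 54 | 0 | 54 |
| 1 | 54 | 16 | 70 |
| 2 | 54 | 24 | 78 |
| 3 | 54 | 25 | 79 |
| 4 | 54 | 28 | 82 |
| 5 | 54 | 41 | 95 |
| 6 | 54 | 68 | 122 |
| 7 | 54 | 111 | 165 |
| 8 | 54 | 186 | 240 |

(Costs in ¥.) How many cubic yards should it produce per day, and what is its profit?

Compute π = P·Q − TC at each output: Q=0: -54; Q=1: -5; Q=2: 52; Q=3: 116; Q=4: 178; Q=5: 230; Q=6: 268; Q=7: 290; Q=8: 280.
Profit is maximized at Q = 7. AVC there is 111/7 = ¥15.86 ≤ P, so producing beats shutting down (which would give -¥54).

Q = 7; profit = ¥290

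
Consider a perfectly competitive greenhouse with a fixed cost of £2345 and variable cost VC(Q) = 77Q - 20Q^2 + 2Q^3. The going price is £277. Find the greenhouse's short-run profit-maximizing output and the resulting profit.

AVC = 77 - 20Q + 2Q^2; min AVC = £27 at Q = 5. Since P = £277 ≥ min AVC, the firm produces.
MC = 77 - 40Q + 6Q^2. Setting P = MC and taking the root on the rising branch gives Q* = 10.
TR = 277·10 = 2770. TC = 2345 + 770 = 3115. Profit = 2770 − 3115 = -£345.
That loss of £345 beats the £2345 the firm would lose by shutting down; producing recovers £2000 of fixed cost.

Profit = -£345 at Q = 10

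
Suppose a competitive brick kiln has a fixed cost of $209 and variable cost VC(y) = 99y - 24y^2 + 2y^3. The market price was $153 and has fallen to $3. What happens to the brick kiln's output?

MC = 99 - 48y + 6y^2; the shutdown threshold is min AVC = $27 (at y = 6).
With P = $153 above the shutdown price, P = MC gives y = 9.
At P = $3 < min AVC = $27, price no longer covers variable cost at any output, so the firm shuts down: y = 0.

Output falls from 9 to 0 (the firm shuts down)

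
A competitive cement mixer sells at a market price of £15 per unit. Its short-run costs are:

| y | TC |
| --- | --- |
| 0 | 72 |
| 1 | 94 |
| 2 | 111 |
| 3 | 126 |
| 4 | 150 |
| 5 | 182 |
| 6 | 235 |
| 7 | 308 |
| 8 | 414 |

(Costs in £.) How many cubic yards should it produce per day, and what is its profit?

Compute π = P·y − TC at each output: y=0: -72; y=1: -79; y=2: -81; y=3: -81; y=4: -90; y=5: -107; y=6: -145; y=7: -203; y=8: -294.
Profit is highest at y = 0. Equivalently, the lowest AVC in the table is 54/3 ≈ £18 at y = 3, and P = £15 falls below it — price never covers variable cost, so the firm shuts down and loses only its fixed cost.

y = 0 (shut down); profit = -£72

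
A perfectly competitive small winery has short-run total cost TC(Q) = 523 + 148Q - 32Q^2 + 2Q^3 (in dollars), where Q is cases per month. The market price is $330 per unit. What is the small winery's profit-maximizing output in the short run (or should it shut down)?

Produce at Q = 13

Variable cost is VC = 148Q - 32Q^2 + 2Q^3, so AVC = VC/Q = 148 - 32Q + 2Q^2 and MC = dTC/dQ = 148 - 64Q + 6Q^2.
AVC is minimized where dAVC/dQ = -32 + 4Q = 0, at Q = 8; min AVC = 148 - 32·8 + 2·8^2 = $20.
Since P = $330 ≥ min AVC = $20, price covers variable cost and the firm should produce.
P = MC gives -182 - 64Q + 6Q^2 = 0, with roots -7/3 and 13. Take the larger (rising MC): Q* = 13.
Check: AVC at Q = 13 is $70 ≤ P, so revenue covers variable cost.
Profit = P·Q − TC = 330·13 − 1433 = $2857.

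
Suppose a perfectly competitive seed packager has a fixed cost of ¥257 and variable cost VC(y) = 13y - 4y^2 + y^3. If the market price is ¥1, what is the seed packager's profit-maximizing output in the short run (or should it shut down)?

Variable cost is VC = 13y - 4y^2 + y^3, so AVC = VC/y = 13 - 4y + y^2 and MC = dTC/dy = 13 - 8y + 3y^2.
AVC hits its minimum where MC = AVC, at y = 2, giving min AVC = 13 - 4·2 + 2^2 = ¥9.
With P < min AVC (¥1 < ¥9), every unit sold adds to the loss.
The firm minimizes its loss by shutting down and losing only its fixed cost of ¥257.

Shut down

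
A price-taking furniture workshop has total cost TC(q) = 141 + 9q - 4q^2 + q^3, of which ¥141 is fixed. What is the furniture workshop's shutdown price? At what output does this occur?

Short-run supply begins at min AVC. From VC = 9q - 4q^2 + q^3, AVC = 9 - 4q + q^2.
At the minimum of AVC, MC = AVC. MC = 9 - 8q + 3q^2; setting MC = AVC gives 2q^2 - 4q = 0, so q = 2. min AVC = 5.
For P < ¥5 the firm produces nothing.

¥5 per unit, at q = 2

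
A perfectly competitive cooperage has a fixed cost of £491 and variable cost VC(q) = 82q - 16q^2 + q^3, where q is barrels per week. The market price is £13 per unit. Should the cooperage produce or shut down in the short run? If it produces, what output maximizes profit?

Shut down

From TC, MC = TC'(q) = 82 - 32q + 3q^2 and AVC = VC/q = 82 - 16q + q^2.
AVC hits its minimum where MC = AVC, at q = 8, giving min AVC = 82 - 16·8 + 8^2 = £18.
P = £13 lies below min AVC = £18; no output level covers variable cost.
Best response: produce nothing and absorb the £491 fixed cost.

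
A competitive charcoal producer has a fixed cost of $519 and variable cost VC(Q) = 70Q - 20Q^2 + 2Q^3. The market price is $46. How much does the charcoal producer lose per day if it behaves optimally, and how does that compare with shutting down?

AVC = 70 - 20Q + 2Q^2; min AVC = $20 at Q = 5. Since P = $46 ≥ min AVC, the firm produces.
MC = 70 - 40Q + 6Q^2. Setting P = MC and taking the root on the rising branch gives Q* = 6.
TR = 46·6 = 276. TC = 519 + 132 = 651. Profit = 276 − 651 = -$375.
Shutting down would mean losing the fixed cost of $519, so operating at a loss of $375 is better by $144.

Profit = -$375 at Q = 6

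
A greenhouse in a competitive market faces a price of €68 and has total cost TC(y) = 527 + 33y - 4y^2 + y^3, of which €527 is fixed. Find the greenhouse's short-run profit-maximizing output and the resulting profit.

Profit = -€377 at y = 5

AVC = 33 - 4y + y^2 has its minimum €29 at y = 2; price €68 clears that bar, so the firm operates.
With MC = 33 - 8y + 3y^2, P = MC on the upward-sloping part at y* = 5.
TR = 68·5 = 340. TC = 527 + 190 = 717. Profit = 340 − 717 = -€377.
By producing, the firm covers all variable cost plus €150 of fixed cost; shutting down would lose the full €527.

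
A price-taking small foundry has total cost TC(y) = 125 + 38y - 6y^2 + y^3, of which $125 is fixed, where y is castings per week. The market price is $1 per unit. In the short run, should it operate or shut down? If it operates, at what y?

Strip out fixed cost: VC = 38y - 6y^2 + y^3. Then AVC = 38 - 6y + y^2 and MC = 38 - 12y + 3y^2.
AVC is minimized where dAVC/dy = -6 + 2y = 0, at y = 3; min AVC = 38 - 6·3 + 3^2 = $29.
Since P = $1 < min AVC = $29, price fails to cover variable cost at any output.
Shutting down limits the loss to fixed cost, $125.

Shut down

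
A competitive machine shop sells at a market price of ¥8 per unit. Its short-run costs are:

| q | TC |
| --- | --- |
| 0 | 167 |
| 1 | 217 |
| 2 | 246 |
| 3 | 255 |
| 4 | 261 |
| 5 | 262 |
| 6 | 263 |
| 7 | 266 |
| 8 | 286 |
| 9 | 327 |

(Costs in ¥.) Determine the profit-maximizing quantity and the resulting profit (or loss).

Profit at each row (π = 8q − TC): q=0: -167; q=1: -209; q=2: -230; q=3: -231; q=4: -229; q=5: -222; q=6: -215; q=7: -210; q=8: -222; q=9: -255.
Profit is highest at q = 0. Equivalently, the lowest AVC in the table is 99/7 ≈ ¥14.14 at q = 7, and P = ¥8 falls below it — price never covers variable cost, so the firm shuts down and loses only its fixed cost.

q = 0 (shut down); profit = -¥167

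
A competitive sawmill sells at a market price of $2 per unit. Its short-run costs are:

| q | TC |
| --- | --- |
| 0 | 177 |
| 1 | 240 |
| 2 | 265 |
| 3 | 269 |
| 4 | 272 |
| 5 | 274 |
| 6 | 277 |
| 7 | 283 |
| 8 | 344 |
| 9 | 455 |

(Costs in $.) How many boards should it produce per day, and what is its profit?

q = 0 (shut down); profit = -$177

Tabulate TR − TC: q=0: -177; q=1: -238; q=2: -261; q=3: -263; q=4: -264; q=5: -264; q=6: -265; q=7: -269; q=8: -328; q=9: -437.
Profit is highest at q = 0. Equivalently, the lowest AVC in the table is 106/7 ≈ $15.14 at q = 7, and P = $2 falls below it — price never covers variable cost, so the firm shuts down and loses only its fixed cost.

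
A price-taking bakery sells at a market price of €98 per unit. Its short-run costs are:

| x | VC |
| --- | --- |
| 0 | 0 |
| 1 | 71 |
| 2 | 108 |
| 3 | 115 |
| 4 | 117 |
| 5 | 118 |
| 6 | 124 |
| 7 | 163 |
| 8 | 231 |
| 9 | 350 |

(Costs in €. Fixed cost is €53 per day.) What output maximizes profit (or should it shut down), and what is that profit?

x = 8; profit = €500

Tabulate TR − TC: x=0: -53; x=1: -26; x=2: 35; x=3: 126; x=4: 222; x=5: 319; x=6: 411; x=7: 470; x=8: 500; x=9: 479.
Profit is maximized at x = 8. AVC there is 231/8 = €28.88 ≤ P, so producing beats shutting down (which would give -€53).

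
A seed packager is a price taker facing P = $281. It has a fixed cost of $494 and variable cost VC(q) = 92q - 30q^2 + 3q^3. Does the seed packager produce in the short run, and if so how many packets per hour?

From TC, MC = TC'(q) = 92 - 60q + 9q^2 and AVC = VC/q = 92 - 30q + 3q^2.
AVC hits its minimum where MC = AVC, at q = 5, giving min AVC = 92 - 30·5 + 3·5^2 = $17.
P = $281 exceeds min AVC = $17, so the firm stays open.
Solving P = MC: -189 - 60q + 9q^2 = 0 ⇒ q = -7/3 or 9. On the upward-sloping branch, q* = 9.
Check: AVC at q = 9 is $65 ≤ P, so revenue covers variable cost.
Profit = P·q − TC = 281·9 − 1079 = $1450.

Produce at q = 9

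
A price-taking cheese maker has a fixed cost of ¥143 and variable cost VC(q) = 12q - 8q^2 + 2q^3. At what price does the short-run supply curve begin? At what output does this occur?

The shutdown price is the minimum of AVC. VC = 12q - 8q^2 + 2q^3, so AVC = 12 - 8q + 2q^2.
dAVC/dq = -8 + 4q = 0 gives q = 2. min AVC = 12 - 8·2 + 2·2^2 = 4.
For P < ¥4 the firm produces nothing.

¥4 per unit, at q = 2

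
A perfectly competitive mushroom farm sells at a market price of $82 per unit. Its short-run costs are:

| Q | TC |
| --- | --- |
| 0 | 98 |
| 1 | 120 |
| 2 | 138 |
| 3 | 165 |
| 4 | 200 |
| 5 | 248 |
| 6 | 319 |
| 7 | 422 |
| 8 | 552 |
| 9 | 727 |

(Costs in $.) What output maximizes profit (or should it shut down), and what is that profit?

Q = 6; profit = $173

Compute π = P·Q − TC at each output: Q=0: -98; Q=1: -38; Q=2: 26; Q=3: 81; Q=4: 128; Q=5: 162; Q=6: 173; Q=7: 152; Q=8: 104; Q=9: 11.
Profit is maximized at Q = 6. AVC there is 221/6 = $36.83 ≤ P, so producing beats shutting down (which would give -$98).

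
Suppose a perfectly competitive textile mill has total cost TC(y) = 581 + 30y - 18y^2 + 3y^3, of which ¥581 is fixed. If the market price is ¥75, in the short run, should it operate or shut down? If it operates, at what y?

Variable cost is VC = 30y - 18y^2 + 3y^3, so AVC = VC/y = 30 - 18y + 3y^2 and MC = dTC/dy = 30 - 36y + 9y^2.
AVC is minimized where dAVC/dy = -18 + 6y = 0, at y = 3; min AVC = 30 - 18·3 + 3·3^2 = ¥3.
Because ¥75 ≥ ¥3, revenue can cover variable cost; the firm operates.
Set P = MC: 75 = 30 - 36y + 9y^2 → -45 - 36y + 9y^2 = 0. The roots are y = -1 and y = 5; the profit-maximizing output is on the rising part of MC, so y* = 5.
Check: AVC at y = 5 is ¥15 ≤ P, so revenue covers variable cost.
Profit = P·y − TC = 75·5 − 656 = -¥281, a loss, but smaller than the ¥581 fixed cost the firm would lose by shutting down.

Produce at y = 5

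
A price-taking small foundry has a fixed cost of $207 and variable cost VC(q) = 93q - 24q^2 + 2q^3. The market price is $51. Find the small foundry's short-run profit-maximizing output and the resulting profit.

Profit = -$11 at q = 7

AVC = 93 - 24q + 2q^2 has its minimum $21 at q = 6; price $51 clears that bar, so the firm operates.
With MC = 93 - 48q + 6q^2, P = MC on the upward-sloping part at q* = 7.
TR = 51·7 = 357. TC = 207 + 161 = 368. Profit = 357 − 368 = -$11.
Shutting down would mean losing the fixed cost of $207, so operating at a loss of $11 is better by $196.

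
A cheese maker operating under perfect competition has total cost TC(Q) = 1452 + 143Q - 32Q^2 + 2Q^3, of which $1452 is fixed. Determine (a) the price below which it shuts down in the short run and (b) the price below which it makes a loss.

Shutdown price = min AVC. AVC = 143 - 32Q + 2Q^2, with vertex at Q = 8 and minimum $15.
ATC = 1452/Q + 143 - 32Q + 2Q^2. Setting dATC/dQ = −1452/Q^2 − 32 + 4Q = 0 gives Q = 11 (since 4·11^3 − 32·11^2 = 1452).
min ATC = 1452/11 + 143 − 32·11 + 2·11^2 = $165. That is the break-even price.
For $15 ≤ P < $165 the firm produces at a loss; below $15 it shuts down.

Shutdown price = $15; break-even price = $165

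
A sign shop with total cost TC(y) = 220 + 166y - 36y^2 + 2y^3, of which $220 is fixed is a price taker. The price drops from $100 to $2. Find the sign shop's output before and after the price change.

MC = 166 - 72y + 6y^2; the shutdown threshold is min AVC = $4 (at y = 9).
With P = $100 above the shutdown price, P = MC gives y = 11.
At P = $2 < min AVC = $4, price no longer covers variable cost at any output, so the firm shuts down: y = 0.

Output falls from 11 to 0 (the firm shuts down)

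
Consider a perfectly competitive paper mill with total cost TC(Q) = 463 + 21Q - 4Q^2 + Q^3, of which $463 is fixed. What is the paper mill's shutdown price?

$17 per unit

Short-run supply begins at min AVC. From VC = 21Q - 4Q^2 + Q^3, AVC = 21 - 4Q + Q^2.
dAVC/dQ = -4 + 2Q = 0 gives Q = 2. min AVC = 21 - 4·2 + 2^2 = 17.
So the shutdown price is $17.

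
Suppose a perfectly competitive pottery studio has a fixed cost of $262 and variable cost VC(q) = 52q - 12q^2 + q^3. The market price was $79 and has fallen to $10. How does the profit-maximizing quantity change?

MC = 52 - 24q + 3q^2; the shutdown threshold is min AVC = $16 (at q = 6).
With P = $79 above the shutdown price, P = MC gives q = 9.
At P = $10 < min AVC = $16, price no longer covers variable cost at any output, so the firm shuts down: q = 0.

Output falls from 9 to 0 (the firm shuts down)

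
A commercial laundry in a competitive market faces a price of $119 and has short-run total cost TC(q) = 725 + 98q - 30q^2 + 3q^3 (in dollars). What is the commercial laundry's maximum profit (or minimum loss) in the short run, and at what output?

Profit = -$137 at q = 7

AVC = 98 - 30q + 3q^2 has its minimum $23 at q = 5; price $119 clears that bar, so the firm operates.
MC = 98 - 60q + 9q^2. Setting P = MC and taking the root on the rising branch gives q* = 7.
TR = 119·7 = 833. TC = 725 + 245 = 970. Profit = 833 − 970 = -$137.
By producing, the firm covers all variable cost plus $588 of fixed cost; shutting down would lose the full $725.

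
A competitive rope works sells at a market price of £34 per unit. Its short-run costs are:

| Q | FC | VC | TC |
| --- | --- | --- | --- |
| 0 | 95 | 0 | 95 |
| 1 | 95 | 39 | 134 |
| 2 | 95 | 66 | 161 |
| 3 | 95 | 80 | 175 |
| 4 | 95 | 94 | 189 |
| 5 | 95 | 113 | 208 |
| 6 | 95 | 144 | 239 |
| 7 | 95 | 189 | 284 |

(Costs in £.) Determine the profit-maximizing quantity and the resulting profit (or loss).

Q = 6; profit = -£35

Tabulate TR − TC: Q=0: -95; Q=1: -100; Q=2: -93; Q=3: -73; Q=4: -53; Q=5: -38; Q=6: -35; Q=7: -46.
Profit is maximized at Q = 6. AVC there is 144/6 = £24 ≤ P, so producing beats shutting down (which would give -£95).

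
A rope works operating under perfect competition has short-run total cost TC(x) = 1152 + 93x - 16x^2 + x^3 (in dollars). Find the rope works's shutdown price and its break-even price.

Shutdown price = $29; break-even price = $141

AVC = 93 - 16x + x^2; minimized at x = 8, giving min AVC = $29. That is the shutdown price.
ATC = 1152/x + 93 - 16x + x^2. Setting dATC/dx = −1152/x^2 − 16 + 2x = 0 gives x = 12 (since 2·12^3 − 16·12^2 = 1152).
min ATC = 1152/12 + 93 − 16·12 + 12^2 = $141. That is the break-even price.
Between these two prices the firm operates at a loss; above $141 it earns a profit.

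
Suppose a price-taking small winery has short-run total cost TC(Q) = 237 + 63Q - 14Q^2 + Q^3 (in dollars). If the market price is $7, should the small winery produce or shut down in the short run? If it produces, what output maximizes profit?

Strip out fixed cost: VC = 63Q - 14Q^2 + Q^3. Then AVC = 63 - 14Q + Q^2 and MC = 63 - 28Q + 3Q^2.
AVC is minimized where dAVC/dQ = -14 + 2Q = 0, at Q = 7; min AVC = 63 - 14·7 + 7^2 = $14.
With P < min AVC ($7 < $14), every unit sold adds to the loss.
Shutting down limits the loss to fixed cost, $237.

Shut down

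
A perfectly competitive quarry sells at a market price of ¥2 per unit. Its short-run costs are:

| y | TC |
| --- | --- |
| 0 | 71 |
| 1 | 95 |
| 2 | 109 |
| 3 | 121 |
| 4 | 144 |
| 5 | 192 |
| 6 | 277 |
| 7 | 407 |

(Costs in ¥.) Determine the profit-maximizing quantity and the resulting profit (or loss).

y = 0 (shut down); profit = -¥71

Profit at each row (π = 2y − TC): y=0: -71; y=1: -93; y=2: -105; y=3: -115; y=4: -136; y=5: -182; y=6: -265; y=7: -393.
Profit is highest at y = 0. Equivalently, the lowest AVC in the table is 50/3 ≈ ¥16.67 at y = 3, and P = ¥2 falls below it — price never covers variable cost, so the firm shuts down and loses only its fixed cost.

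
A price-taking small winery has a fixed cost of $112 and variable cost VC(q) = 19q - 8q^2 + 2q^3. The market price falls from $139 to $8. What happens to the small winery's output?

AVC = 19 - 8q + 2q^2, minimized at q = 2 where min AVC = $11. MC = 19 - 16q + 6q^2.
At P = $139 ≥ min AVC, set P = MC on the rising branch: q = 6.
At P = $8 < min AVC = $11, price no longer covers variable cost at any output, so the firm shuts down: q = 0.

Output falls from 6 to 0 (the firm shuts down)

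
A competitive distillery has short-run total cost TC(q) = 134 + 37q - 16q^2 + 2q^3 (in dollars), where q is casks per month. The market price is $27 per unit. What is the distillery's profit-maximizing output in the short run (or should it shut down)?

Produce at q = 5

From TC, MC = TC'(q) = 37 - 32q + 6q^2 and AVC = VC/q = 37 - 16q + 2q^2.
AVC is minimized where dAVC/dq = -16 + 4q = 0, at q = 4; min AVC = 37 - 16·4 + 2·4^2 = $5.
Because $27 ≥ $5, revenue can cover variable cost; the firm operates.
Solving P = MC: 10 - 32q + 6q^2 = 0 ⇒ q = 1/3 or 5. On the upward-sloping branch, q* = 5.
Check: AVC at q = 5 is $7 ≤ P, so revenue covers variable cost.
Profit = P·q − TC = 27·5 − 169 = -$34, a loss, but smaller than the $134 fixed cost the firm would lose by shutting down.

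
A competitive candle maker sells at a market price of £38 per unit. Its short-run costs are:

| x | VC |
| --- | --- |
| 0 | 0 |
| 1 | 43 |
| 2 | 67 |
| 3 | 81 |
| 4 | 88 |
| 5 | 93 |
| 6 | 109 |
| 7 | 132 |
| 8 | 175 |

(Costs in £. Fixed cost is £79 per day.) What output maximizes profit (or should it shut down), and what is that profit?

Profit at each row (π = 38x − TC): x=0: -79; x=1: -84; x=2: -70; x=3: -46; x=4: -15; x=5: 18; x=6: 40; x=7: 55; x=8: 50.
Profit is maximized at x = 7. AVC there is 132/7 = £18.86 ≤ P, so producing beats shutting down (which would give -£79).

x = 7; profit = £55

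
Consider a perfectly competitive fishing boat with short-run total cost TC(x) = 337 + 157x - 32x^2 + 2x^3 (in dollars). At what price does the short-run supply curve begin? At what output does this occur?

$29 per unit, at x = 8

Short-run supply begins at min AVC. From VC = 157x - 32x^2 + 2x^3, AVC = 157 - 32x + 2x^2.
dAVC/dx = -32 + 4x = 0 gives x = 8. min AVC = 157 - 32·8 + 2·8^2 = 29.
The firm shuts down for any P below $29.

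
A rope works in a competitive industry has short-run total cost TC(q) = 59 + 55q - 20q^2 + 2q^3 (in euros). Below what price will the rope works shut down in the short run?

The firm shuts down when price falls below the minimum of average variable cost. AVC = VC/q = 55 - 20q + 2q^2.
dAVC/dq = -20 + 4q = 0 gives q = 5. min AVC = 55 - 20·5 + 2·5^2 = 5.
The firm shuts down for any P below €5.

€5 per unit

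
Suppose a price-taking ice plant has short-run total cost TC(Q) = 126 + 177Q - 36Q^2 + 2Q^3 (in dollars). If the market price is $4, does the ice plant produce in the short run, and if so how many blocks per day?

Shut down

Variable cost is VC = 177Q - 36Q^2 + 2Q^3, so AVC = VC/Q = 177 - 36Q + 2Q^2 and MC = dTC/dQ = 177 - 72Q + 6Q^2.
The AVC parabola has its vertex at Q = 36/4 = 9, where AVC = 177 - 36·9 + 2·9^2 = $15.
P = $4 lies below min AVC = $15; no output level covers variable cost.
Shutting down limits the loss to fixed cost, $126.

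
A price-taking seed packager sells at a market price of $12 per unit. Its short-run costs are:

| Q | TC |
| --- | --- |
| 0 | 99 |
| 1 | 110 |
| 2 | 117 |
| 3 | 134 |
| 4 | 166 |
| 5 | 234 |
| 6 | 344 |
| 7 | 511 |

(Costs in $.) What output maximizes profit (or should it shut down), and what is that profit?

Profit at each row (π = 12Q − TC): Q=0: -99; Q=1: -98; Q=2: -93; Q=3: -98; Q=4: -118; Q=5: -174; Q=6: -272; Q=7: -427.
Profit is maximized at Q = 2. AVC there is 18/2 = $9 ≤ P, so producing beats shutting down (which would give -$99).

Q = 2; profit = -$93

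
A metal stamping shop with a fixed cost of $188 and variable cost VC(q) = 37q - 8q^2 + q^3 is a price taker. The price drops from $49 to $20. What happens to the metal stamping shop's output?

Output falls from 6 to 0 (the firm shuts down)

AVC = 37 - 8q + q^2, minimized at q = 4 where min AVC = $21. MC = 37 - 16q + 3q^2.
At P = $49 ≥ min AVC, set P = MC on the rising branch: q = 6.
At P = $20 < min AVC = $21, price no longer covers variable cost at any output, so the firm shuts down: q = 0.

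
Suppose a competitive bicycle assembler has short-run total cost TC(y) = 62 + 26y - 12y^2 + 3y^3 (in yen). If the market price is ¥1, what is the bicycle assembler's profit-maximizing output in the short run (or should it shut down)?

Strip out fixed cost: VC = 26y - 12y^2 + 3y^3. Then AVC = 26 - 12y + 3y^2 and MC = 26 - 24y + 9y^2.
AVC hits its minimum where MC = AVC, at y = 2, giving min AVC = 26 - 12·2 + 3·2^2 = ¥14.
With P < min AVC (¥1 < ¥14), every unit sold adds to the loss.
The firm minimizes its loss by shutting down and losing only its fixed cost of ¥62.

Shut down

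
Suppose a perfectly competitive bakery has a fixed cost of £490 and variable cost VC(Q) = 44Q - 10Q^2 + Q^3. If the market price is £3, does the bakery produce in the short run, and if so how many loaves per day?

Strip out fixed cost: VC = 44Q - 10Q^2 + Q^3. Then AVC = 44 - 10Q + Q^2 and MC = 44 - 20Q + 3Q^2.
AVC hits its minimum where MC = AVC, at Q = 5, giving min AVC = 44 - 10·5 + 5^2 = £19.
With P < min AVC (£3 < £19), every unit sold adds to the loss.
Best response: produce nothing and absorb the £490 fixed cost.

Shut down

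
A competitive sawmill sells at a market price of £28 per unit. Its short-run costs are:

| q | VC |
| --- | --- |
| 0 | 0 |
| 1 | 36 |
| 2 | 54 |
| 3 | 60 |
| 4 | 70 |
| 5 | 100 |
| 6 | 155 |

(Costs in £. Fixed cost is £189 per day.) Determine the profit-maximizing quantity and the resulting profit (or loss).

q = 4; profit = -£147

Compute π = P·q − TC at each output: q=0: -189; q=1: -197; q=2: -187; q=3: -165; q=4: -147; q=5: -149; q=6: -176.
Profit is maximized at q = 4. AVC there is 70/4 = £17.50 ≤ P, so producing beats shutting down (which would give -£189).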